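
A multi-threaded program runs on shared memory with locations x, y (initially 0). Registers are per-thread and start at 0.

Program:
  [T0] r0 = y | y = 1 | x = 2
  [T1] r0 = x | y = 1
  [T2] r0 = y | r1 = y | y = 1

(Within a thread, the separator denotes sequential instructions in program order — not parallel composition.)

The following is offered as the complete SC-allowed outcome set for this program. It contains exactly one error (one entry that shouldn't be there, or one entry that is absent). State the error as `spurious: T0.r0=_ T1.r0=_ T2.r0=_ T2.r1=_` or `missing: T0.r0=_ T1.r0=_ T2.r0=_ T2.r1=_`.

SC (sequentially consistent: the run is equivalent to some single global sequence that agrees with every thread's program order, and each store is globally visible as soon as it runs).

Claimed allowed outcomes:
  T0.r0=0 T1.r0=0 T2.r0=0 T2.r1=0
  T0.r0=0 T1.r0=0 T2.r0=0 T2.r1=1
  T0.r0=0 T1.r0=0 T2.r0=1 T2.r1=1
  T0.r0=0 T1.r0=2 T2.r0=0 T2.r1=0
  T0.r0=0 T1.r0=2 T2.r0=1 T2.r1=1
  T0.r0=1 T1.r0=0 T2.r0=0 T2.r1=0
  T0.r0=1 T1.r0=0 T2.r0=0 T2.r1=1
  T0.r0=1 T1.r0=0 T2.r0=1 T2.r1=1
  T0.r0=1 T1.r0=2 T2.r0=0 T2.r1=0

outcome vector order: (T0.r0,T1.r0,T2.r0,T2.r1)
under SC → 0/0/0/0, 0/0/0/1, 0/0/1/1, 0/2/0/0, 0/2/0/1, 0/2/1/1, 1/0/0/0, 1/0/0/1, 1/0/1/1, 1/2/0/0
SC∖claimed = {0/2/0/1}

missing: T0.r0=0 T1.r0=2 T2.r0=0 T2.r1=1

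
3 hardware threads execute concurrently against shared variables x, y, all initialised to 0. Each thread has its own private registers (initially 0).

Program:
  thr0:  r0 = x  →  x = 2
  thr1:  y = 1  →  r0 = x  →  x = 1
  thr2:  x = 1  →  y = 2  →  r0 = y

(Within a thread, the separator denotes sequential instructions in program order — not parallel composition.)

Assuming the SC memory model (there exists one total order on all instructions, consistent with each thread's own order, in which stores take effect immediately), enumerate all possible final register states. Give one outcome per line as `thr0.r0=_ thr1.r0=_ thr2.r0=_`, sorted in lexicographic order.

outcome vector order: (thr0.r0,thr1.r0,thr2.r0)
|SC outcomes| = 10

thr0.r0=0 thr1.r0=0 thr2.r0=2
thr0.r0=0 thr1.r0=1 thr2.r0=1
thr0.r0=0 thr1.r0=1 thr2.r0=2
thr0.r0=0 thr1.r0=2 thr2.r0=1
thr0.r0=0 thr1.r0=2 thr2.r0=2
thr0.r0=1 thr1.r0=0 thr2.r0=2
thr0.r0=1 thr1.r0=1 thr2.r0=1
thr0.r0=1 thr1.r0=1 thr2.r0=2
thr0.r0=1 thr1.r0=2 thr2.r0=1
thr0.r0=1 thr1.r0=2 thr2.r0=2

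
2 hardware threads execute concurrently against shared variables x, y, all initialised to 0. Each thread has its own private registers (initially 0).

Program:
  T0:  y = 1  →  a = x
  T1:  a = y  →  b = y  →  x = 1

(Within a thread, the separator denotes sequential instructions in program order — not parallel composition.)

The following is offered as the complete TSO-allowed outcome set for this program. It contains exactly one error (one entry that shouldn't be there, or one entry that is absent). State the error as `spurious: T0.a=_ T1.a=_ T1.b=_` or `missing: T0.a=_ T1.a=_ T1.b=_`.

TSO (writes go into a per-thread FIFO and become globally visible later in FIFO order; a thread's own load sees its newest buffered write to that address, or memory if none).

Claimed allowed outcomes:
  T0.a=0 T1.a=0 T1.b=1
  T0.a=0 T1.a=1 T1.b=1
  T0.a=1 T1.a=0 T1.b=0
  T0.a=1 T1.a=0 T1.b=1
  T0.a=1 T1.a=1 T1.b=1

outcome vector order: (T0.a,T1.a,T1.b)
TSO: 6 outcomes — {(0,0,0) (0,0,1) (0,1,1) (1,0,0) (1,0,1) (1,1,1)}
TSO∖claimed = {(0,0,0)}

missing: T0.a=0 T1.a=0 T1.b=0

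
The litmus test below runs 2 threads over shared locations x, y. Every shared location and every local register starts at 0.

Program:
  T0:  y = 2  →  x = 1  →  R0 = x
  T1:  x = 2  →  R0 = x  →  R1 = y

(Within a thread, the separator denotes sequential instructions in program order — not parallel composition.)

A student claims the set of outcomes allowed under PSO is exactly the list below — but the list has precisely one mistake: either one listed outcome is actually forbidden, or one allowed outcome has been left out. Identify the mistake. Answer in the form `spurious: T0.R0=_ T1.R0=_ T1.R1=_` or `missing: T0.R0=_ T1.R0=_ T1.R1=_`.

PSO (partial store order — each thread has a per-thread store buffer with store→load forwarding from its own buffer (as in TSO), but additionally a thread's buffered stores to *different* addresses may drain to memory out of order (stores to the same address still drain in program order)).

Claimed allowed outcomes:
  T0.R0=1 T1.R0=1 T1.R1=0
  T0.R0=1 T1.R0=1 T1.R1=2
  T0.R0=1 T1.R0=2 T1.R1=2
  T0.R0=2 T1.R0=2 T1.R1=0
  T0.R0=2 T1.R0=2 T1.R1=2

missing: T0.R0=1 T1.R0=2 T1.R1=0

outcome vector order: (T0.R0,T1.R0,T1.R1)
under PSO → <1 1 0>; <1 1 2>; <1 2 0>; <1 2 2>; <2 2 0>; <2 2 2>
PSO∖claimed = {<1 2 0>}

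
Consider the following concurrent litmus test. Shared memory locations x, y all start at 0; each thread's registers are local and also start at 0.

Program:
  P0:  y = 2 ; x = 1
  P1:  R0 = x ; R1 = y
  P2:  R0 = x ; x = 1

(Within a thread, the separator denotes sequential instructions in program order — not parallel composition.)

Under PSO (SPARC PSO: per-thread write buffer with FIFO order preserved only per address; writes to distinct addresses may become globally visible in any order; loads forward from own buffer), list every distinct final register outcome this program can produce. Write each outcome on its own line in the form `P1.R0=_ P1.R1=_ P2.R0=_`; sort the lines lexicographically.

P1.R0=0 P1.R1=0 P2.R0=0
P1.R0=0 P1.R1=0 P2.R0=1
P1.R0=0 P1.R1=2 P2.R0=0
P1.R0=0 P1.R1=2 P2.R0=1
P1.R0=1 P1.R1=0 P2.R0=0
P1.R0=1 P1.R1=0 P2.R0=1
P1.R0=1 P1.R1=2 P2.R0=0
P1.R0=1 P1.R1=2 P2.R0=1

outcome vector order: (P1.R0,P1.R1,P2.R0)
|PSO outcomes| = 8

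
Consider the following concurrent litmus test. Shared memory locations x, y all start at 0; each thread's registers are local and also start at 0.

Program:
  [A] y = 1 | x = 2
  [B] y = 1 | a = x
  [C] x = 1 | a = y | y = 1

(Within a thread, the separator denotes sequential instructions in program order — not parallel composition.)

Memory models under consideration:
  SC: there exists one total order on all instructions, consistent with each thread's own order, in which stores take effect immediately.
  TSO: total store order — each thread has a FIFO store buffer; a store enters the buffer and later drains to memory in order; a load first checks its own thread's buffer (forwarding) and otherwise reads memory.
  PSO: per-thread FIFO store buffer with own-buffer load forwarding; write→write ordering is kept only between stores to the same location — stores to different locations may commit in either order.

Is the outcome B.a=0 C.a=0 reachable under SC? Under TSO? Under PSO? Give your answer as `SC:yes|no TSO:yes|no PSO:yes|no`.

SC:no TSO:yes PSO:yes

outcome vector order: (B.a,C.a)
under SC → <0 1>, <1 0>, <1 1>, <2 0>, <2 1>
under TSO → <0 0>, <0 1>, <1 0>, <1 1>, <2 0>, <2 1>
under PSO → <0 0>, <0 1>, <1 0>, <1 1>, <2 0>, <2 1>
target <0 0> ∈ {TSO,PSO}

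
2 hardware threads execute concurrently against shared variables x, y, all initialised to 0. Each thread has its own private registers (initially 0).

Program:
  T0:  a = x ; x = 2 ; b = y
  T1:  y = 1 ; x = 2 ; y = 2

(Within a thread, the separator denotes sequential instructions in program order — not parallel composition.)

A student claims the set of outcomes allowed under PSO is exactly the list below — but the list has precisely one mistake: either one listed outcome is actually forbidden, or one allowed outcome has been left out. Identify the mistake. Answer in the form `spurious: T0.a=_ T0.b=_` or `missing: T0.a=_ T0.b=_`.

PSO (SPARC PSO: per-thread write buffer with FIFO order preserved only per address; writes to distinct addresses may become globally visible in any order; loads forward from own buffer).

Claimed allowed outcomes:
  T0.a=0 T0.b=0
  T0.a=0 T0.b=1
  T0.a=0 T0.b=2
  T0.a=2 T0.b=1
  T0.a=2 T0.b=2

missing: T0.a=2 T0.b=0

outcome vector order: (T0.a,T0.b)
[PSO] allowed = {0/0, 0/1, 0/2, 2/0, 2/1, 2/2}
PSO∖claimed = {2/0}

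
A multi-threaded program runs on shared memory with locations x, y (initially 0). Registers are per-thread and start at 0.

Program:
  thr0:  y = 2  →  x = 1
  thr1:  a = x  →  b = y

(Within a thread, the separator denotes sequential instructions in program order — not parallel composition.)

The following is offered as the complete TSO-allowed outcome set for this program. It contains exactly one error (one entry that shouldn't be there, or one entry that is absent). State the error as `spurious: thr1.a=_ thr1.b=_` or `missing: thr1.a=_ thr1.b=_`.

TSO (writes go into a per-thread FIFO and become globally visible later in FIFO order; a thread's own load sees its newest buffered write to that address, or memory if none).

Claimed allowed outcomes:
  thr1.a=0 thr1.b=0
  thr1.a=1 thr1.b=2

outcome vector order: (thr1.a,thr1.b)
under TSO → <0 0>; <0 2>; <1 2>
TSO∖claimed = {<0 2>}

missing: thr1.a=0 thr1.b=2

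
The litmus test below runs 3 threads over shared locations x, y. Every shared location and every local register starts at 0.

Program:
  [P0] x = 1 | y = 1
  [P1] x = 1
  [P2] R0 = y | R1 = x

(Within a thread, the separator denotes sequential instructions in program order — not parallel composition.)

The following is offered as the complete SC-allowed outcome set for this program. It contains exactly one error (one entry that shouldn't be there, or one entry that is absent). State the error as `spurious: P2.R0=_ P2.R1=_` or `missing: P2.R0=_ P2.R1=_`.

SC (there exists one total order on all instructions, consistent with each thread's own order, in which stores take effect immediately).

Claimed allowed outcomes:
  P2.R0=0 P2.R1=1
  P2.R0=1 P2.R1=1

missing: P2.R0=0 P2.R1=0

outcome vector order: (P2.R0,P2.R1)
under SC → 00; 01; 11
SC∖claimed = {00}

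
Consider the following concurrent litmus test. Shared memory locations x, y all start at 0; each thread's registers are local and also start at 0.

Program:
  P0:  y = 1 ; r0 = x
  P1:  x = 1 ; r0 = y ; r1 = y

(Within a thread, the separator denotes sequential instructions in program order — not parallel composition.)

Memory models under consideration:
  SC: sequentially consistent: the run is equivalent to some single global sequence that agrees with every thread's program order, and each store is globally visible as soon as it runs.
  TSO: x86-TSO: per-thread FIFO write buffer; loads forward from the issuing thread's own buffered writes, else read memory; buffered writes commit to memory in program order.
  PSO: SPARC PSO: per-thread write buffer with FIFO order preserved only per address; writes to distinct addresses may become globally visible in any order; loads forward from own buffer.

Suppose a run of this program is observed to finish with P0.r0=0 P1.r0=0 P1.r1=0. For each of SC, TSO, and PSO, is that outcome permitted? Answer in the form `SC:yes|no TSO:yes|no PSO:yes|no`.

outcome vector order: (P0.r0,P1.r0,P1.r1)
under SC → <0 1 1>, <1 0 0>, <1 0 1>, <1 1 1>
under TSO → <0 0 0>, <0 0 1>, <0 1 1>, <1 0 0>, <1 0 1>, <1 1 1>
under PSO → <0 0 0>, <0 0 1>, <0 1 1>, <1 0 0>, <1 0 1>, <1 1 1>
target <0 0 0> ∈ {TSO,PSO}

SC:no TSO:yes PSO:yes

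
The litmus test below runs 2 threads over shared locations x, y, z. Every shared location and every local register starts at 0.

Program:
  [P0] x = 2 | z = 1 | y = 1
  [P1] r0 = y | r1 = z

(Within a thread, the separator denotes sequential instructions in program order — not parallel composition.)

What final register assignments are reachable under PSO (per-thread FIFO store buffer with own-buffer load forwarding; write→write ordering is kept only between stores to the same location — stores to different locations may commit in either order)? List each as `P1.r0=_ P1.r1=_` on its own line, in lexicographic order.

P1.r0=0 P1.r1=0
P1.r0=0 P1.r1=1
P1.r0=1 P1.r1=0
P1.r0=1 P1.r1=1

outcome vector order: (P1.r0,P1.r1)
|PSO outcomes| = 4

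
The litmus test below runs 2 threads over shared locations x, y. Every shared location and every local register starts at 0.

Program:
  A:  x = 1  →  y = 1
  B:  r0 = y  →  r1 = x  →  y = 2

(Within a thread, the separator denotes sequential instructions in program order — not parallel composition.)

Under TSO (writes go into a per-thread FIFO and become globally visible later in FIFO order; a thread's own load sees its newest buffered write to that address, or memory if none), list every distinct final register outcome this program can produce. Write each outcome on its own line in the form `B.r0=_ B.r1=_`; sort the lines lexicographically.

outcome vector order: (B.r0,B.r1)
|TSO outcomes| = 3

B.r0=0 B.r1=0
B.r0=0 B.r1=1
B.r0=1 B.r1=1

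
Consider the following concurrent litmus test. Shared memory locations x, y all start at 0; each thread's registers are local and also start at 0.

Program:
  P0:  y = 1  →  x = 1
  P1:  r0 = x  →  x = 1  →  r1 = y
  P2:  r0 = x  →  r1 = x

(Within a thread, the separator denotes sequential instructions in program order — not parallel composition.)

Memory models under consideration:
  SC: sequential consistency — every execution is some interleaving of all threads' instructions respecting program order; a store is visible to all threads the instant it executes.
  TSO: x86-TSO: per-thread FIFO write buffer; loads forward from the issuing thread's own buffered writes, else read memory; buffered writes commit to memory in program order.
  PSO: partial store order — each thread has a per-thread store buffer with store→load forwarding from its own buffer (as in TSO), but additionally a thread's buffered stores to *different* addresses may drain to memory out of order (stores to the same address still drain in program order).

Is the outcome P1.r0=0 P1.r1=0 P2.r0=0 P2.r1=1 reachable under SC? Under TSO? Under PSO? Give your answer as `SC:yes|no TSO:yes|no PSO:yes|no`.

SC:yes TSO:yes PSO:yes

outcome vector order: (P1.r0,P1.r1,P2.r0,P2.r1)
under SC → (0,0,0,0), (0,0,0,1), (0,0,1,1), (0,1,0,0), (0,1,0,1), (0,1,1,1), (1,1,0,0), (1,1,0,1), (1,1,1,1)
under TSO → (0,0,0,0), (0,0,0,1), (0,0,1,1), (0,1,0,0), (0,1,0,1), (0,1,1,1), (1,1,0,0), (1,1,0,1), (1,1,1,1)
under PSO → (0,0,0,0), (0,0,0,1), (0,0,1,1), (0,1,0,0), (0,1,0,1), (0,1,1,1), (1,0,0,0), (1,0,0,1), (1,0,1,1), (1,1,0,0), (1,1,0,1), (1,1,1,1)
target (0,0,0,1) ∈ {SC,TSO,PSO}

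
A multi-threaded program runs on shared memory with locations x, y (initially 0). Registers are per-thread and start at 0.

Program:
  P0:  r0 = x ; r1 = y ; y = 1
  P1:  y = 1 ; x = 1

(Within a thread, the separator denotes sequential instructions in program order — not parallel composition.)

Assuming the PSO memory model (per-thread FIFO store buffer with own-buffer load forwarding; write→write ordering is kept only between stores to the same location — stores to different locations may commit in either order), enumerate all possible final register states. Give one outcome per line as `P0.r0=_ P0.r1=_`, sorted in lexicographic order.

P0.r0=0 P0.r1=0
P0.r0=0 P0.r1=1
P0.r0=1 P0.r1=0
P0.r0=1 P0.r1=1

outcome vector order: (P0.r0,P0.r1)
|PSO outcomes| = 4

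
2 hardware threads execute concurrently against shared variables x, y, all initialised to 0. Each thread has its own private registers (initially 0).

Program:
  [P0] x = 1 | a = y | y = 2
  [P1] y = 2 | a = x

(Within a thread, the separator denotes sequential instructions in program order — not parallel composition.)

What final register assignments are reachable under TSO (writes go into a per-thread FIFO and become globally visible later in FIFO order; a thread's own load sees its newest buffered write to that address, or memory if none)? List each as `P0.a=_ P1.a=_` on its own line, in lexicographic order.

outcome vector order: (P0.a,P1.a)
|TSO outcomes| = 4

P0.a=0 P1.a=0
P0.a=0 P1.a=1
P0.a=2 P1.a=0
P0.a=2 P1.a=1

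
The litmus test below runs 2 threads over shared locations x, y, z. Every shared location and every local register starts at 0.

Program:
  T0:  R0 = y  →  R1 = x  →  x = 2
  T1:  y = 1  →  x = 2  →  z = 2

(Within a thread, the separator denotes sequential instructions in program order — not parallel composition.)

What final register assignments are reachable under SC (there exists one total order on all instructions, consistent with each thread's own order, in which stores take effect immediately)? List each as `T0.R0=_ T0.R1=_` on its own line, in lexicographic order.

outcome vector order: (T0.R0,T0.R1)
|SC outcomes| = 4

T0.R0=0 T0.R1=0
T0.R0=0 T0.R1=2
T0.R0=1 T0.R1=0
T0.R0=1 T0.R1=2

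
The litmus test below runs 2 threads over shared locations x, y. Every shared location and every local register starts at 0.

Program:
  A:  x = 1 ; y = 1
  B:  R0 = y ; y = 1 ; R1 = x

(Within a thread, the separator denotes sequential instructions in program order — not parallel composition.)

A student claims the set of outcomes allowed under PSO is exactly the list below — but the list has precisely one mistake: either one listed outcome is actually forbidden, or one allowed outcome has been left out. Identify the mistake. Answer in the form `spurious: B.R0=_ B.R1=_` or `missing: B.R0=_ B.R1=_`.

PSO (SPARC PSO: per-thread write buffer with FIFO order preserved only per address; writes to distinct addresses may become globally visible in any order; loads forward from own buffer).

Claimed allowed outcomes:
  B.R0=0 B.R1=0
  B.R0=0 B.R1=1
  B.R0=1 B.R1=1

missing: B.R0=1 B.R1=0

outcome vector order: (B.R0,B.R1)
PSO (4): 00, 01, 10, 11
PSO∖claimed = {10}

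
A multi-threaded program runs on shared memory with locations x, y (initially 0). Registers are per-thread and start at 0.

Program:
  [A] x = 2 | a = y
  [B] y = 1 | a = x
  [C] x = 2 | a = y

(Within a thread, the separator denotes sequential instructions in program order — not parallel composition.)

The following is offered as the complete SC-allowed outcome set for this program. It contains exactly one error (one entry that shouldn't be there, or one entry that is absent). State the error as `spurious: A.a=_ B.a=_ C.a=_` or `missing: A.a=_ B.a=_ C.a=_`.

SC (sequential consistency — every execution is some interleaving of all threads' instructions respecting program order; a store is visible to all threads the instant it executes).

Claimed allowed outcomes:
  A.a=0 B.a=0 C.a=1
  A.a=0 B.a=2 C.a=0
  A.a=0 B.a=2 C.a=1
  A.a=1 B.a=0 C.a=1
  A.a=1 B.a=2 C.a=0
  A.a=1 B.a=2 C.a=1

spurious: A.a=0 B.a=0 C.a=1

outcome vector order: (A.a,B.a,C.a)
SC (5): 0/2/0; 0/2/1; 1/0/1; 1/2/0; 1/2/1
claimed∖SC = {0/0/1}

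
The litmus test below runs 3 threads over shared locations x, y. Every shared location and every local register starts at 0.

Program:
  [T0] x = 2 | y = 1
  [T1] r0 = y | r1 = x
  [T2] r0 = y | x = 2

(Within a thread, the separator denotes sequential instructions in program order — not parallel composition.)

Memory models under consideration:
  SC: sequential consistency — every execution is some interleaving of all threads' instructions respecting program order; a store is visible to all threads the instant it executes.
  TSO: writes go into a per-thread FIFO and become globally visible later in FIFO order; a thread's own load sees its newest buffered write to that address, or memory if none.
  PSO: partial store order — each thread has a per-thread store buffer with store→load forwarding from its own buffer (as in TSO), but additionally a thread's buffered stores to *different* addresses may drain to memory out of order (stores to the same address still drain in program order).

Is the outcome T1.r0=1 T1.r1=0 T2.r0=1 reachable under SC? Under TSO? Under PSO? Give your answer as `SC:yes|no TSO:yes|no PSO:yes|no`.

SC:no TSO:no PSO:yes

outcome vector order: (T1.r0,T1.r1,T2.r0)
[SC] allowed = {<0 0 0>; <0 0 1>; <0 2 0>; <0 2 1>; <1 2 0>; <1 2 1>}
[TSO] allowed = {<0 0 0>; <0 0 1>; <0 2 0>; <0 2 1>; <1 2 0>; <1 2 1>}
[PSO] allowed = {<0 0 0>; <0 0 1>; <0 2 0>; <0 2 1>; <1 0 0>; <1 0 1>; <1 2 0>; <1 2 1>}
target <1 0 1> ∈ {PSO}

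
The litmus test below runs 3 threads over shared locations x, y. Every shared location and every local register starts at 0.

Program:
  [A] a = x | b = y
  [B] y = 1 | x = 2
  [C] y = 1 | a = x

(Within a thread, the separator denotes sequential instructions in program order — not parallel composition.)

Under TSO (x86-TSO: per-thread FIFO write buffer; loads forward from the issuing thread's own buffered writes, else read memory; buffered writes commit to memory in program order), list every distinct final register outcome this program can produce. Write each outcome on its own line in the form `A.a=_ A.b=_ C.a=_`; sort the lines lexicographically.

outcome vector order: (A.a,A.b,C.a)
|TSO outcomes| = 6

A.a=0 A.b=0 C.a=0
A.a=0 A.b=0 C.a=2
A.a=0 A.b=1 C.a=0
A.a=0 A.b=1 C.a=2
A.a=2 A.b=1 C.a=0
A.a=2 A.b=1 C.a=2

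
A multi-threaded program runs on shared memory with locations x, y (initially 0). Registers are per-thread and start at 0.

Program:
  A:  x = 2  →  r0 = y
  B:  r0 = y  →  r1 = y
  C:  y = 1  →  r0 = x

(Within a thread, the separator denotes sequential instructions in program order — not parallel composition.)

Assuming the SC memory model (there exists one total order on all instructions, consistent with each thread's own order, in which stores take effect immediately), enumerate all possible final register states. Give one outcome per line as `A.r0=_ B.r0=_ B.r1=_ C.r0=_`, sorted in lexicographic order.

outcome vector order: (A.r0,B.r0,B.r1,C.r0)
|SC outcomes| = 9

A.r0=0 B.r0=0 B.r1=0 C.r0=2
A.r0=0 B.r0=0 B.r1=1 C.r0=2
A.r0=0 B.r0=1 B.r1=1 C.r0=2
A.r0=1 B.r0=0 B.r1=0 C.r0=0
A.r0=1 B.r0=0 B.r1=0 C.r0=2
A.r0=1 B.r0=0 B.r1=1 C.r0=0
A.r0=1 B.r0=0 B.r1=1 C.r0=2
A.r0=1 B.r0=1 B.r1=1 C.r0=0
A.r0=1 B.r0=1 B.r1=1 C.r0=2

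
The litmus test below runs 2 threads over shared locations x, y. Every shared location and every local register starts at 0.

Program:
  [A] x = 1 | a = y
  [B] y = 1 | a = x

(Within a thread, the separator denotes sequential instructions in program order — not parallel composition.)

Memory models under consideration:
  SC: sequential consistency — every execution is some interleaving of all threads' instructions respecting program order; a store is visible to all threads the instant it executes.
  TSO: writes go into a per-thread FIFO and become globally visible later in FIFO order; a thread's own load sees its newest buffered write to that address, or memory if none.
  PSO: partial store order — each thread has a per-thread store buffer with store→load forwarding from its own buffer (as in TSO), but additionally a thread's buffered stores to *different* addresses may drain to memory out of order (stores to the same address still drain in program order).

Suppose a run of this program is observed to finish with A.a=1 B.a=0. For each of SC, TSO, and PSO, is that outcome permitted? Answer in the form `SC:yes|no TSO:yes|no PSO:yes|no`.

SC:yes TSO:yes PSO:yes

outcome vector order: (A.a,B.a)
[SC] allowed = {<0 1> <1 0> <1 1>}
[TSO] allowed = {<0 0> <0 1> <1 0> <1 1>}
[PSO] allowed = {<0 0> <0 1> <1 0> <1 1>}
target <1 0> ∈ {SC,TSO,PSO}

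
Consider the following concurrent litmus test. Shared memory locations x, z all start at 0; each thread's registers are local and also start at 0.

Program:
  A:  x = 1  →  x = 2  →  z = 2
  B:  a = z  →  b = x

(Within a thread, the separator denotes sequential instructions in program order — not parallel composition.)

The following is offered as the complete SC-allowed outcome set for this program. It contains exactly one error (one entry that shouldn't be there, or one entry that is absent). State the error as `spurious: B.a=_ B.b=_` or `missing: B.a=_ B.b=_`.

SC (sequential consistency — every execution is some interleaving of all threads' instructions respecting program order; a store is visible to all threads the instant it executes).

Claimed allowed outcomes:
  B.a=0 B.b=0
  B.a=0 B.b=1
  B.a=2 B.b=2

outcome vector order: (B.a,B.b)
SC (4): 00; 01; 02; 22
SC∖claimed = {02}

missing: B.a=0 B.b=2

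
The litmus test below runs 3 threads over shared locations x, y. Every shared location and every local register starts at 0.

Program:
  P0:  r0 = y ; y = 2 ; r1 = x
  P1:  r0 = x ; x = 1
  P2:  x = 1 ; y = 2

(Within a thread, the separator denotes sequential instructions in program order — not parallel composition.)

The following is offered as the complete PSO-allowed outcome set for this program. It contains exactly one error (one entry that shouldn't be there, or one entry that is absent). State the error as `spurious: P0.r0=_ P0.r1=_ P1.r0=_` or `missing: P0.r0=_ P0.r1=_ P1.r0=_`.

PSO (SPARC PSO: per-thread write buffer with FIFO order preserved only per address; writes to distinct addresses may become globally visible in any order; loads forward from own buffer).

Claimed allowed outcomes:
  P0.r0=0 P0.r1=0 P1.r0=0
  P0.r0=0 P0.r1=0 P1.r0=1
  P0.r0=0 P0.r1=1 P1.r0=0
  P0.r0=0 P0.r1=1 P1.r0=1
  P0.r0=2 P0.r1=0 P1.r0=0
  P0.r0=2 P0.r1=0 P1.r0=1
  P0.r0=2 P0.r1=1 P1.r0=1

missing: P0.r0=2 P0.r1=1 P1.r0=0

outcome vector order: (P0.r0,P0.r1,P1.r0)
PSO (8): (0,0,0) (0,0,1) (0,1,0) (0,1,1) (2,0,0) (2,0,1) (2,1,0) (2,1,1)
PSO∖claimed = {(2,1,0)}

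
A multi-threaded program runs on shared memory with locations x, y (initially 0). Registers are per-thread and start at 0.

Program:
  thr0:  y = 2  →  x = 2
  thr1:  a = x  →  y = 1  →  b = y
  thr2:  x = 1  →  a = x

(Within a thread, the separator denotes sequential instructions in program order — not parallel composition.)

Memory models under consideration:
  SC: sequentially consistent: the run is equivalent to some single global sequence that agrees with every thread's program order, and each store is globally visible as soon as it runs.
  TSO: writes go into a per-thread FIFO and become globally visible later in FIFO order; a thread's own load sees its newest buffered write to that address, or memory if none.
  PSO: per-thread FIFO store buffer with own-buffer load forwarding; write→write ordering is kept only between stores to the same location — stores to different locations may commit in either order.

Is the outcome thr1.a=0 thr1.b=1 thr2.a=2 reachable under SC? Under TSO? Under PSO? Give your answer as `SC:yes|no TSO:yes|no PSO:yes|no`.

SC:yes TSO:yes PSO:yes

outcome vector order: (thr1.a,thr1.b,thr2.a)
under SC → 0/1/1, 0/1/2, 0/2/1, 0/2/2, 1/1/1, 1/1/2, 1/2/1, 1/2/2, 2/1/1, 2/1/2
under TSO → 0/1/1, 0/1/2, 0/2/1, 0/2/2, 1/1/1, 1/1/2, 1/2/1, 1/2/2, 2/1/1, 2/1/2
under PSO → 0/1/1, 0/1/2, 0/2/1, 0/2/2, 1/1/1, 1/1/2, 1/2/1, 1/2/2, 2/1/1, 2/1/2, 2/2/1, 2/2/2
target 0/1/2 ∈ {SC,TSO,PSO}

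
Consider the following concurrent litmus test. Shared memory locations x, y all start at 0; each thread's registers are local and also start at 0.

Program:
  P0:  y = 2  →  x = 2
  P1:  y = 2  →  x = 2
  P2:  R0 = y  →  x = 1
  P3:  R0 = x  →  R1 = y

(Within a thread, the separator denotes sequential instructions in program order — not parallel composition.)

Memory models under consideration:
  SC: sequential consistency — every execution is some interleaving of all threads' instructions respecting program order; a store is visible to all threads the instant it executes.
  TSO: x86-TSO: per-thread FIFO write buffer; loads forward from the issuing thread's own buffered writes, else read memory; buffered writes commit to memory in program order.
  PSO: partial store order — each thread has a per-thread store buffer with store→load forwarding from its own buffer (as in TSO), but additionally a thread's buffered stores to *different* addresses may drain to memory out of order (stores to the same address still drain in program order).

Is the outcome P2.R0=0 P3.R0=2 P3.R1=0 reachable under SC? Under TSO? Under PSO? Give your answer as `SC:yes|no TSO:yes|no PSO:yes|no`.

outcome vector order: (P2.R0,P3.R0,P3.R1)
SC: 9 outcomes — {000, 002, 010, 012, 022, 200, 202, 212, 222}
TSO: 9 outcomes — {000, 002, 010, 012, 022, 200, 202, 212, 222}
PSO: 11 outcomes — {000, 002, 010, 012, 020, 022, 200, 202, 212, 220, 222}
target 020 ∈ {PSO}

SC:no TSO:no PSO:yes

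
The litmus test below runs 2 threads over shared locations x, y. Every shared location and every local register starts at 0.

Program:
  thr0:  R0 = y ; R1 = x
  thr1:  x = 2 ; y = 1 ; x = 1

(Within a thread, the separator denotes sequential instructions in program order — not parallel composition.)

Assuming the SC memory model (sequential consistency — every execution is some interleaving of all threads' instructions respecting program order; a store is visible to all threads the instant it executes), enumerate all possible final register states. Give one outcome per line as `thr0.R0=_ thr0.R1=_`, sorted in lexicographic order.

thr0.R0=0 thr0.R1=0
thr0.R0=0 thr0.R1=1
thr0.R0=0 thr0.R1=2
thr0.R0=1 thr0.R1=1
thr0.R0=1 thr0.R1=2

outcome vector order: (thr0.R0,thr0.R1)
|SC outcomes| = 5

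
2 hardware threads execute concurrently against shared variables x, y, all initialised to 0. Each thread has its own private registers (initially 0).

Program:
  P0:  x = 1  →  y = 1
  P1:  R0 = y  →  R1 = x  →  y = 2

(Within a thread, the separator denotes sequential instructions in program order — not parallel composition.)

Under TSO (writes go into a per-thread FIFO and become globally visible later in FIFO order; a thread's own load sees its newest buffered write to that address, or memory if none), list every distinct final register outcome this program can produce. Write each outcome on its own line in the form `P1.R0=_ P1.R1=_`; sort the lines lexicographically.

outcome vector order: (P1.R0,P1.R1)
|TSO outcomes| = 3

P1.R0=0 P1.R1=0
P1.R0=0 P1.R1=1
P1.R0=1 P1.R1=1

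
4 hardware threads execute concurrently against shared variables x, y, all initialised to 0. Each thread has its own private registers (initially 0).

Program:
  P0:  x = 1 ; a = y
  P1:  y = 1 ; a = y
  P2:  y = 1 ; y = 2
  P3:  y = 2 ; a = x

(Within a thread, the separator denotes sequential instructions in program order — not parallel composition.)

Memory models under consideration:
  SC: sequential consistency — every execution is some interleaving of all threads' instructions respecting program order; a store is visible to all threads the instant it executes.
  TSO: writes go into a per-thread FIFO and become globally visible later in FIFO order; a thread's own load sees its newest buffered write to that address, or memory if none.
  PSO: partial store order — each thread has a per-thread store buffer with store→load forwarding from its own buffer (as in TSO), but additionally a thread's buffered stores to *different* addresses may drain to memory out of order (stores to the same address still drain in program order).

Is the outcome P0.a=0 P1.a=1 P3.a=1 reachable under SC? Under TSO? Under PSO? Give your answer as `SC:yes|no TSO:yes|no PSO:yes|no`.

outcome vector order: (P0.a,P1.a,P3.a)
[SC] allowed = {011 021 110 111 120 121 210 211 220 221}
[TSO] allowed = {010 011 020 021 110 111 120 121 210 211 220 221}
[PSO] allowed = {010 011 020 021 110 111 120 121 210 211 220 221}
target 011 ∈ {SC,TSO,PSO}

SC:yes TSO:yes PSO:yes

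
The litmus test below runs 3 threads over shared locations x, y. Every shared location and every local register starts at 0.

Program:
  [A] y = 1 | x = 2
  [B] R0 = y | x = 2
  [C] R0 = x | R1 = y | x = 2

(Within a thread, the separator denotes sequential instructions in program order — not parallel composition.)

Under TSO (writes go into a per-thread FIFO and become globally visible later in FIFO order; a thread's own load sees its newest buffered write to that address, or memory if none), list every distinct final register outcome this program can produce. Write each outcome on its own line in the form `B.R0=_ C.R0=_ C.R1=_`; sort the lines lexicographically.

outcome vector order: (B.R0,C.R0,C.R1)
|TSO outcomes| = 7

B.R0=0 C.R0=0 C.R1=0
B.R0=0 C.R0=0 C.R1=1
B.R0=0 C.R0=2 C.R1=0
B.R0=0 C.R0=2 C.R1=1
B.R0=1 C.R0=0 C.R1=0
B.R0=1 C.R0=0 C.R1=1
B.R0=1 C.R0=2 C.R1=1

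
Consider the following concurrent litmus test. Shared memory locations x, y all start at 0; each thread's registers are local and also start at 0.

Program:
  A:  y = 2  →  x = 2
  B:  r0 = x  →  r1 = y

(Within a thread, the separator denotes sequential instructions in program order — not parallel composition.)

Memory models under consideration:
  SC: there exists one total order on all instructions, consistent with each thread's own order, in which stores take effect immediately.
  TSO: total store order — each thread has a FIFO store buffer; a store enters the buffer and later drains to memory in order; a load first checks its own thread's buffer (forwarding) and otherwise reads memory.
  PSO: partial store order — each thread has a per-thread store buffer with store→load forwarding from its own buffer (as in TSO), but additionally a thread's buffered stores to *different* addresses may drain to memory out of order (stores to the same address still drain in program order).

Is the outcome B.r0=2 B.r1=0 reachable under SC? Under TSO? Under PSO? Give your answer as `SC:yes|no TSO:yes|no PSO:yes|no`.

SC:no TSO:no PSO:yes

outcome vector order: (B.r0,B.r1)
under SC → 0/0; 0/2; 2/2
under TSO → 0/0; 0/2; 2/2
under PSO → 0/0; 0/2; 2/0; 2/2
target 2/0 ∈ {PSO}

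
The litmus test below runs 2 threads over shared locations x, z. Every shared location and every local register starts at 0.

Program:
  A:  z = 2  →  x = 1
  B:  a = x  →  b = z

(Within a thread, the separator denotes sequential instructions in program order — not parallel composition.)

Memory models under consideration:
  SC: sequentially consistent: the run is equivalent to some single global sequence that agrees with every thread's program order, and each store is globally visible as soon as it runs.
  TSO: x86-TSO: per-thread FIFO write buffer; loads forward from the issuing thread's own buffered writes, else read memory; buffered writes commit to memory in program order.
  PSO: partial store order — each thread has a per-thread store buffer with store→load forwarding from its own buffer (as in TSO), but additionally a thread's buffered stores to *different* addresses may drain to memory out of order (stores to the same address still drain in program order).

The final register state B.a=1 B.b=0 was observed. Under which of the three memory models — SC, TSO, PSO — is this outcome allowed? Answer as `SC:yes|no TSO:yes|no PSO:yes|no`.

SC:no TSO:no PSO:yes

outcome vector order: (B.a,B.b)
[SC] allowed = {0/0 0/2 1/2}
[TSO] allowed = {0/0 0/2 1/2}
[PSO] allowed = {0/0 0/2 1/0 1/2}
target 1/0 ∈ {PSO}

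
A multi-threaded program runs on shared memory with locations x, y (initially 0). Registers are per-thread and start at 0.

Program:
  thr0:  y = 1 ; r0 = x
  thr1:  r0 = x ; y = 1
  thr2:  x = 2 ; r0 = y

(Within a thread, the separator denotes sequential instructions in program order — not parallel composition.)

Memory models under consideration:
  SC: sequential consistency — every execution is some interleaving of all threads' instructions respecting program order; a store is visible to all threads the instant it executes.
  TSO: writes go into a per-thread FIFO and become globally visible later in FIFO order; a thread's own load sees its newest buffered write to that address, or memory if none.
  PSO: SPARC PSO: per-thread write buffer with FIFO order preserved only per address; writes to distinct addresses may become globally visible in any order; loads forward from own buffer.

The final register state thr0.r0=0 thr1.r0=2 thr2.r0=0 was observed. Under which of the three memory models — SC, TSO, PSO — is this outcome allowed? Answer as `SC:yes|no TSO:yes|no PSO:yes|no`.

SC:no TSO:yes PSO:yes

outcome vector order: (thr0.r0,thr1.r0,thr2.r0)
SC: 6 outcomes — {(0,0,1) (0,2,1) (2,0,0) (2,0,1) (2,2,0) (2,2,1)}
TSO: 8 outcomes — {(0,0,0) (0,0,1) (0,2,0) (0,2,1) (2,0,0) (2,0,1) (2,2,0) (2,2,1)}
PSO: 8 outcomes — {(0,0,0) (0,0,1) (0,2,0) (0,2,1) (2,0,0) (2,0,1) (2,2,0) (2,2,1)}
target (0,2,0) ∈ {TSO,PSO}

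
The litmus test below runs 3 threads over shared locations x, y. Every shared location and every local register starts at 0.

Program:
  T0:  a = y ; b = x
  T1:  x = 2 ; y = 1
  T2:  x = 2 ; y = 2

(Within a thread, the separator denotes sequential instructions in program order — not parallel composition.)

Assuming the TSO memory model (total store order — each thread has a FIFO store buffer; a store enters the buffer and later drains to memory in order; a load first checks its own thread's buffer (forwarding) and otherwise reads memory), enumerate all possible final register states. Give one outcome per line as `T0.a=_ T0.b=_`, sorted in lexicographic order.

outcome vector order: (T0.a,T0.b)
|TSO outcomes| = 4

T0.a=0 T0.b=0
T0.a=0 T0.b=2
T0.a=1 T0.b=2
T0.a=2 T0.b=2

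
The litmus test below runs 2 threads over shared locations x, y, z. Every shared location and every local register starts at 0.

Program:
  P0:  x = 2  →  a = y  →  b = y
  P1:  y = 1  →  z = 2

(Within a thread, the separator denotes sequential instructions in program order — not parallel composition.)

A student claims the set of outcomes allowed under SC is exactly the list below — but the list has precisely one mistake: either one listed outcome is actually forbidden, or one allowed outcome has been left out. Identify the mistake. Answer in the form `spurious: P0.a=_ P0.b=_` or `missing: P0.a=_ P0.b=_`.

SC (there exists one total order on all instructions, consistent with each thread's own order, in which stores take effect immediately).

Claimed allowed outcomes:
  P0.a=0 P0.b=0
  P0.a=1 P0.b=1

outcome vector order: (P0.a,P0.b)
under SC → 00; 01; 11
SC∖claimed = {01}

missing: P0.a=0 P0.b=1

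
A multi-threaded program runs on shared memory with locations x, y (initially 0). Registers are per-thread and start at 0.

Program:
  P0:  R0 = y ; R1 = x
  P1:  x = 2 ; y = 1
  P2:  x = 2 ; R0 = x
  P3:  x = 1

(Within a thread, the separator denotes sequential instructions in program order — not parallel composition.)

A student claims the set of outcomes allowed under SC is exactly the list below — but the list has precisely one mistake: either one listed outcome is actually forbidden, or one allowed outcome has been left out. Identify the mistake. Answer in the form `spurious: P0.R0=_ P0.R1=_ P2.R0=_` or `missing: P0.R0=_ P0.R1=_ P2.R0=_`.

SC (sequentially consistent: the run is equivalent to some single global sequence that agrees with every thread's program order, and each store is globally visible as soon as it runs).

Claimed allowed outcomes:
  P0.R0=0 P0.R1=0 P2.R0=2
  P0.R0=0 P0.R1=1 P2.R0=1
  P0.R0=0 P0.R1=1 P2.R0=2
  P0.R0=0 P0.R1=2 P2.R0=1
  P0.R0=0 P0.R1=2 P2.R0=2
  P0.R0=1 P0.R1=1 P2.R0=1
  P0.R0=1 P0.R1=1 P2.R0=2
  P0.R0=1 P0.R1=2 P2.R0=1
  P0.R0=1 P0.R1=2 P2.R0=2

outcome vector order: (P0.R0,P0.R1,P2.R0)
under SC → 0/0/1, 0/0/2, 0/1/1, 0/1/2, 0/2/1, 0/2/2, 1/1/1, 1/1/2, 1/2/1, 1/2/2
SC∖claimed = {0/0/1}

missing: P0.R0=0 P0.R1=0 P2.R0=1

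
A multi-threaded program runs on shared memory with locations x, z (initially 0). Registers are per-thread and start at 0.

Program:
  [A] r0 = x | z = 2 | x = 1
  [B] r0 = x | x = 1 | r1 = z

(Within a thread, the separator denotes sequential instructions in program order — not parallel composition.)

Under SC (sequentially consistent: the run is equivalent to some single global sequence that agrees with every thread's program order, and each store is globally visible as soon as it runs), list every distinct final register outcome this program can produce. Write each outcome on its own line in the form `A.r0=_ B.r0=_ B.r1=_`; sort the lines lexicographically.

A.r0=0 B.r0=0 B.r1=0
A.r0=0 B.r0=0 B.r1=2
A.r0=0 B.r0=1 B.r1=2
A.r0=1 B.r0=0 B.r1=0
A.r0=1 B.r0=0 B.r1=2

outcome vector order: (A.r0,B.r0,B.r1)
|SC outcomes| = 5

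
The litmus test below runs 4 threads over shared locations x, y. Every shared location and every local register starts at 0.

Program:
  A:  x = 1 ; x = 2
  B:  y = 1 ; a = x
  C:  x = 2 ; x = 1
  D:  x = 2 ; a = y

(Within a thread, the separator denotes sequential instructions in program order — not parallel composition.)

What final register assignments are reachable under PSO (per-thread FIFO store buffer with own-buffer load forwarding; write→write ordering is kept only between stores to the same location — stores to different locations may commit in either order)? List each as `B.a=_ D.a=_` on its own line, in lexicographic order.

outcome vector order: (B.a,D.a)
|PSO outcomes| = 6

B.a=0 D.a=0
B.a=0 D.a=1
B.a=1 D.a=0
B.a=1 D.a=1
B.a=2 D.a=0
B.a=2 D.a=1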